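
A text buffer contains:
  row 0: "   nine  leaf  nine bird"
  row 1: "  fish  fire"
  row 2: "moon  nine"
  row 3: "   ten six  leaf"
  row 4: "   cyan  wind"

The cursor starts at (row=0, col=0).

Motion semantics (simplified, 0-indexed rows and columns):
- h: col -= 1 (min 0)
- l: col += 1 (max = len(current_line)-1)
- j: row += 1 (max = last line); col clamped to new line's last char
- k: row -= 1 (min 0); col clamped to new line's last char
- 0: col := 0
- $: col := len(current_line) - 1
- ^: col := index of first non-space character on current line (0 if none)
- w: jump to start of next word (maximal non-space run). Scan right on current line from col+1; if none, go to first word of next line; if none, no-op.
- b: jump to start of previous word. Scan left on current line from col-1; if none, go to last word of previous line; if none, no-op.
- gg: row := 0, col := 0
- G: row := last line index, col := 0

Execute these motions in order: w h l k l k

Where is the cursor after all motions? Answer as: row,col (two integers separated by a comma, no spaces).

Answer: 0,4

Derivation:
After 1 (w): row=0 col=3 char='n'
After 2 (h): row=0 col=2 char='_'
After 3 (l): row=0 col=3 char='n'
After 4 (k): row=0 col=3 char='n'
After 5 (l): row=0 col=4 char='i'
After 6 (k): row=0 col=4 char='i'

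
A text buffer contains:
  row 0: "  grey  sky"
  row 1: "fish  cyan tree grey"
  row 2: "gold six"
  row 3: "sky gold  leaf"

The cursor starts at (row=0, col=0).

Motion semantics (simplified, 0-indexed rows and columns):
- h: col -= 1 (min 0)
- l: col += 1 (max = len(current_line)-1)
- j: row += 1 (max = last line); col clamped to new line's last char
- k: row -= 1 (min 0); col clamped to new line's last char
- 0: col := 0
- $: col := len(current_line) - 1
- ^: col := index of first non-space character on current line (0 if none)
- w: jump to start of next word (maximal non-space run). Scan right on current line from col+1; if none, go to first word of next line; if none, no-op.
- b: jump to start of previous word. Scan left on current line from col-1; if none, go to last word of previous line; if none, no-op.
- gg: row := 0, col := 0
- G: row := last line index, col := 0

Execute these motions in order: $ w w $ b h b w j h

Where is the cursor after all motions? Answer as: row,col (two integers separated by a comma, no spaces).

After 1 ($): row=0 col=10 char='y'
After 2 (w): row=1 col=0 char='f'
After 3 (w): row=1 col=6 char='c'
After 4 ($): row=1 col=19 char='y'
After 5 (b): row=1 col=16 char='g'
After 6 (h): row=1 col=15 char='_'
After 7 (b): row=1 col=11 char='t'
After 8 (w): row=1 col=16 char='g'
After 9 (j): row=2 col=7 char='x'
After 10 (h): row=2 col=6 char='i'

Answer: 2,6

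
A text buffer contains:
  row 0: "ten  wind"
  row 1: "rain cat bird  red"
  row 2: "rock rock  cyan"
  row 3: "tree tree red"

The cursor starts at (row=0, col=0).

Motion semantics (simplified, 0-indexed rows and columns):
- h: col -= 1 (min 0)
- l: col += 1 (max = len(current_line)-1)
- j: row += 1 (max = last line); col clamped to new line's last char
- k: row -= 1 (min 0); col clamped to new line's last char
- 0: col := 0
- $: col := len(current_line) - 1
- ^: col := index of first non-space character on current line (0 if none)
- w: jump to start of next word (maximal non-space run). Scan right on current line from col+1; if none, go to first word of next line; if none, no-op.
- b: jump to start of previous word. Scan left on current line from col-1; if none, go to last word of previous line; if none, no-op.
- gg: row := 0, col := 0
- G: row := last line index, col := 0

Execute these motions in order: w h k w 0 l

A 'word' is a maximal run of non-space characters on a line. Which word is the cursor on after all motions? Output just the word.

Answer: ten

Derivation:
After 1 (w): row=0 col=5 char='w'
After 2 (h): row=0 col=4 char='_'
After 3 (k): row=0 col=4 char='_'
After 4 (w): row=0 col=5 char='w'
After 5 (0): row=0 col=0 char='t'
After 6 (l): row=0 col=1 char='e'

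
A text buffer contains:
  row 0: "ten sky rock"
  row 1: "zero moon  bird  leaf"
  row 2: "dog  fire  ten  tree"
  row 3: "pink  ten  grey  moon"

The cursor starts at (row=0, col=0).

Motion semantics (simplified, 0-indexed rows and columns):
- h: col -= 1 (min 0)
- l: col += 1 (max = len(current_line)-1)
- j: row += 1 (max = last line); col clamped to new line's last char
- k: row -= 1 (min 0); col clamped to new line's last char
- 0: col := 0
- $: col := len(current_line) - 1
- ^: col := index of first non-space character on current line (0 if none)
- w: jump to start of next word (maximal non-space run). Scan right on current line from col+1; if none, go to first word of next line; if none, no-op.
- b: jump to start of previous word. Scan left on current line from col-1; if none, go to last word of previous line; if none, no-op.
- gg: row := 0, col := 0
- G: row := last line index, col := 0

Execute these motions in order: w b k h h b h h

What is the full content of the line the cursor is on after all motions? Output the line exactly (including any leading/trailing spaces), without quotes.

Answer: ten sky rock

Derivation:
After 1 (w): row=0 col=4 char='s'
After 2 (b): row=0 col=0 char='t'
After 3 (k): row=0 col=0 char='t'
After 4 (h): row=0 col=0 char='t'
After 5 (h): row=0 col=0 char='t'
After 6 (b): row=0 col=0 char='t'
After 7 (h): row=0 col=0 char='t'
After 8 (h): row=0 col=0 char='t'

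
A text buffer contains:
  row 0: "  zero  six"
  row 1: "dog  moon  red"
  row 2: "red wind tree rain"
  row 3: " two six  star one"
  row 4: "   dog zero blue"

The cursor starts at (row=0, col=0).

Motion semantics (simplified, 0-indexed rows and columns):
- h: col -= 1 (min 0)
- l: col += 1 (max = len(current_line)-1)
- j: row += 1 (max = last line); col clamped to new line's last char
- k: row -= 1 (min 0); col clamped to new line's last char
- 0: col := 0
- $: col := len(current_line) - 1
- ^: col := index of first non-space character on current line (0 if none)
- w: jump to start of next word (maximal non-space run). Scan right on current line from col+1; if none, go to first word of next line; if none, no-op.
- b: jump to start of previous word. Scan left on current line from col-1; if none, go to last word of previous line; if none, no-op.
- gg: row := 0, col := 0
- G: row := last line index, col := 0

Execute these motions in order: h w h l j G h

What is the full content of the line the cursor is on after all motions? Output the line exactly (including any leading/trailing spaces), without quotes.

Answer:    dog zero blue

Derivation:
After 1 (h): row=0 col=0 char='_'
After 2 (w): row=0 col=2 char='z'
After 3 (h): row=0 col=1 char='_'
After 4 (l): row=0 col=2 char='z'
After 5 (j): row=1 col=2 char='g'
After 6 (G): row=4 col=0 char='_'
After 7 (h): row=4 col=0 char='_'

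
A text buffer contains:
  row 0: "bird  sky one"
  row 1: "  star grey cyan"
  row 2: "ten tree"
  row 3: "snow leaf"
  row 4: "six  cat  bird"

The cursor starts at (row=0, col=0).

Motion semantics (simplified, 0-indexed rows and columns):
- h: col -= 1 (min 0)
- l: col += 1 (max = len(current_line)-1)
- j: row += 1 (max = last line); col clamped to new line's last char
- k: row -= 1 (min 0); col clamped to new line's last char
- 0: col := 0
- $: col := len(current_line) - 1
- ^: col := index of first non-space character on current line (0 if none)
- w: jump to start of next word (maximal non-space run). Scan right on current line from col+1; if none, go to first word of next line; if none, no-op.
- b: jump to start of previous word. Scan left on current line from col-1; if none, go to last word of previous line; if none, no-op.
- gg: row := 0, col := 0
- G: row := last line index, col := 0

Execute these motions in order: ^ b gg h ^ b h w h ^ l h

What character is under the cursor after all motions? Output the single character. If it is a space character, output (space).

After 1 (^): row=0 col=0 char='b'
After 2 (b): row=0 col=0 char='b'
After 3 (gg): row=0 col=0 char='b'
After 4 (h): row=0 col=0 char='b'
After 5 (^): row=0 col=0 char='b'
After 6 (b): row=0 col=0 char='b'
After 7 (h): row=0 col=0 char='b'
After 8 (w): row=0 col=6 char='s'
After 9 (h): row=0 col=5 char='_'
After 10 (^): row=0 col=0 char='b'
After 11 (l): row=0 col=1 char='i'
After 12 (h): row=0 col=0 char='b'

Answer: b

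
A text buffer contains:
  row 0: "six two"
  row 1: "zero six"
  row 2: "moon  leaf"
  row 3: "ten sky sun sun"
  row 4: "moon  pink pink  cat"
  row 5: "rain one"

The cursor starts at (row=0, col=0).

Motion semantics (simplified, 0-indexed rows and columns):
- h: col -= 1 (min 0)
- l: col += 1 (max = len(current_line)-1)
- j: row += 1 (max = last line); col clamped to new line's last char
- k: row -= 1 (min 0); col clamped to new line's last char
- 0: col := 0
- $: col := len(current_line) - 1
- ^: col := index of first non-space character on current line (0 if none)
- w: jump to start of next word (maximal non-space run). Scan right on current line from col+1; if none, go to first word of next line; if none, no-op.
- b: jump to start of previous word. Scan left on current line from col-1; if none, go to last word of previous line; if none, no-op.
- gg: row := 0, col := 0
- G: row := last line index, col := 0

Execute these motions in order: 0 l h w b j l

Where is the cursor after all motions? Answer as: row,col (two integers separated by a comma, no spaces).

After 1 (0): row=0 col=0 char='s'
After 2 (l): row=0 col=1 char='i'
After 3 (h): row=0 col=0 char='s'
After 4 (w): row=0 col=4 char='t'
After 5 (b): row=0 col=0 char='s'
After 6 (j): row=1 col=0 char='z'
After 7 (l): row=1 col=1 char='e'

Answer: 1,1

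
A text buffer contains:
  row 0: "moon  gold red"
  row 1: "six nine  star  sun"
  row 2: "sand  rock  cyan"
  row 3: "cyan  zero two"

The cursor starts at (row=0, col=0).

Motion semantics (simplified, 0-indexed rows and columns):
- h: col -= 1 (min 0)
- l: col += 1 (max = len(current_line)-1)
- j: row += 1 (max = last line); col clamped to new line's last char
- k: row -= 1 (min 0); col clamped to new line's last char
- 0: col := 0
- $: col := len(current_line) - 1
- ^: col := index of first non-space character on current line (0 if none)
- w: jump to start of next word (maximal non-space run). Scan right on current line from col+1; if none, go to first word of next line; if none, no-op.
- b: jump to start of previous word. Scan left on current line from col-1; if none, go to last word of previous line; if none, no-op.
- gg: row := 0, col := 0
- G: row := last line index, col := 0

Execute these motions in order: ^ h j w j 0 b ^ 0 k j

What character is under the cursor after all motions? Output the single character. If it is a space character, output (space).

After 1 (^): row=0 col=0 char='m'
After 2 (h): row=0 col=0 char='m'
After 3 (j): row=1 col=0 char='s'
After 4 (w): row=1 col=4 char='n'
After 5 (j): row=2 col=4 char='_'
After 6 (0): row=2 col=0 char='s'
After 7 (b): row=1 col=16 char='s'
After 8 (^): row=1 col=0 char='s'
After 9 (0): row=1 col=0 char='s'
After 10 (k): row=0 col=0 char='m'
After 11 (j): row=1 col=0 char='s'

Answer: s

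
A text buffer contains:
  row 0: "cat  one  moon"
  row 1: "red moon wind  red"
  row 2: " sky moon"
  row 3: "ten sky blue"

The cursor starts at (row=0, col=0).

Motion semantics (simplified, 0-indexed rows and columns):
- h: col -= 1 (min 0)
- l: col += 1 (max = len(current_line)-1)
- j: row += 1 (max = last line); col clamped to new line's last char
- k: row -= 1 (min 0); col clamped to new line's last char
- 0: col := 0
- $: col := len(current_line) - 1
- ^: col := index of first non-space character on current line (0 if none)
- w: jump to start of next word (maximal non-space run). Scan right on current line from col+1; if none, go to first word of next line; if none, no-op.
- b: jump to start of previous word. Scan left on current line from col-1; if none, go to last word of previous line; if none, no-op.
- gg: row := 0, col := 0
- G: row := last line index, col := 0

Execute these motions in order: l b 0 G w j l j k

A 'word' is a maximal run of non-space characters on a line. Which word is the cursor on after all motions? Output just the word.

Answer: moon

Derivation:
After 1 (l): row=0 col=1 char='a'
After 2 (b): row=0 col=0 char='c'
After 3 (0): row=0 col=0 char='c'
After 4 (G): row=3 col=0 char='t'
After 5 (w): row=3 col=4 char='s'
After 6 (j): row=3 col=4 char='s'
After 7 (l): row=3 col=5 char='k'
After 8 (j): row=3 col=5 char='k'
After 9 (k): row=2 col=5 char='m'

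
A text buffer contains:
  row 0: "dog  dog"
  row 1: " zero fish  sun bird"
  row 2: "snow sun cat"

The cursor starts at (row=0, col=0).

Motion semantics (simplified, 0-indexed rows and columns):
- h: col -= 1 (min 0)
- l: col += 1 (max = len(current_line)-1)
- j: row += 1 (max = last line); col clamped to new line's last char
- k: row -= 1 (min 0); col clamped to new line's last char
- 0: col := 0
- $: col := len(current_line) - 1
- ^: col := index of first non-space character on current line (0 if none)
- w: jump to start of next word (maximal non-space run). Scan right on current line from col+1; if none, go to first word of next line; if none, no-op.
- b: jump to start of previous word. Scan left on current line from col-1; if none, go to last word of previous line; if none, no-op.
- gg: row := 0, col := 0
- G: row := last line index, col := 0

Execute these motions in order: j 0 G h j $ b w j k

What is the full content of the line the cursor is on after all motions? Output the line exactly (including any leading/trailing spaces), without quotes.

Answer:  zero fish  sun bird

Derivation:
After 1 (j): row=1 col=0 char='_'
After 2 (0): row=1 col=0 char='_'
After 3 (G): row=2 col=0 char='s'
After 4 (h): row=2 col=0 char='s'
After 5 (j): row=2 col=0 char='s'
After 6 ($): row=2 col=11 char='t'
After 7 (b): row=2 col=9 char='c'
After 8 (w): row=2 col=9 char='c'
After 9 (j): row=2 col=9 char='c'
After 10 (k): row=1 col=9 char='h'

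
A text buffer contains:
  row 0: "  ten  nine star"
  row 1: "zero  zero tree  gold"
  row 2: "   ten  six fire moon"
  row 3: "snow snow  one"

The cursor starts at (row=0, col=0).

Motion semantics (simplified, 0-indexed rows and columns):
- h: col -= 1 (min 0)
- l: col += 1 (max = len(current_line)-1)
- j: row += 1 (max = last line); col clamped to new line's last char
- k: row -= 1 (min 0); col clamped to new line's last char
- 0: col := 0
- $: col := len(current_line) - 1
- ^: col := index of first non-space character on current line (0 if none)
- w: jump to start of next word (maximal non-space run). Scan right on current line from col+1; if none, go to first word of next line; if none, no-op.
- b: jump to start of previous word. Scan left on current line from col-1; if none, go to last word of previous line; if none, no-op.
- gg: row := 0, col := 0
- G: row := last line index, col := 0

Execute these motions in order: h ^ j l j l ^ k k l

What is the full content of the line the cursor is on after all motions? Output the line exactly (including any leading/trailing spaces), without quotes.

Answer:   ten  nine star

Derivation:
After 1 (h): row=0 col=0 char='_'
After 2 (^): row=0 col=2 char='t'
After 3 (j): row=1 col=2 char='r'
After 4 (l): row=1 col=3 char='o'
After 5 (j): row=2 col=3 char='t'
After 6 (l): row=2 col=4 char='e'
After 7 (^): row=2 col=3 char='t'
After 8 (k): row=1 col=3 char='o'
After 9 (k): row=0 col=3 char='e'
After 10 (l): row=0 col=4 char='n'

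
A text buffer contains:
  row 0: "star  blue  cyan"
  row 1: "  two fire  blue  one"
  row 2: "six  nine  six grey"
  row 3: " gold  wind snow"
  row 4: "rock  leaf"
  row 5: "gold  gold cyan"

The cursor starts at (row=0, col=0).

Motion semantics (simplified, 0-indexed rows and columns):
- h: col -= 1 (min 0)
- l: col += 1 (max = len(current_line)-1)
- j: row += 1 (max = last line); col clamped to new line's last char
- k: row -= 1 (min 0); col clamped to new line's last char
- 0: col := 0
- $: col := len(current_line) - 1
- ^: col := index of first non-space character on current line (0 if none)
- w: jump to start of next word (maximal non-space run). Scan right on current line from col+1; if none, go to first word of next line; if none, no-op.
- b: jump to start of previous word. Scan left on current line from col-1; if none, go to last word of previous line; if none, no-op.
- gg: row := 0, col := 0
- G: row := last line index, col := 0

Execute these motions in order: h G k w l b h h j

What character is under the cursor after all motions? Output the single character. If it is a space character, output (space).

Answer: (space)

Derivation:
After 1 (h): row=0 col=0 char='s'
After 2 (G): row=5 col=0 char='g'
After 3 (k): row=4 col=0 char='r'
After 4 (w): row=4 col=6 char='l'
After 5 (l): row=4 col=7 char='e'
After 6 (b): row=4 col=6 char='l'
After 7 (h): row=4 col=5 char='_'
After 8 (h): row=4 col=4 char='_'
After 9 (j): row=5 col=4 char='_'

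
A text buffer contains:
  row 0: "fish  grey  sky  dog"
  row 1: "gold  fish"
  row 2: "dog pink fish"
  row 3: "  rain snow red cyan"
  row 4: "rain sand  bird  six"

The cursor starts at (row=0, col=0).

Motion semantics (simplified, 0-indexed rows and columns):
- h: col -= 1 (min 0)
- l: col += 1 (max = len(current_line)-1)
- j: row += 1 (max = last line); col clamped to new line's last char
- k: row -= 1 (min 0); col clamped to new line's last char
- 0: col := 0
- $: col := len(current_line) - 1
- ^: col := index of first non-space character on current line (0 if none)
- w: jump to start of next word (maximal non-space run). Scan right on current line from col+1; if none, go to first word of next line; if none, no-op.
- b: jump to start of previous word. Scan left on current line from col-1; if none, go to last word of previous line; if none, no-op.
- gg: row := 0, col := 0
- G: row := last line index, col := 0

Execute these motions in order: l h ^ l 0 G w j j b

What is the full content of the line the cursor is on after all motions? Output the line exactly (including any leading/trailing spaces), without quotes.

Answer: rain sand  bird  six

Derivation:
After 1 (l): row=0 col=1 char='i'
After 2 (h): row=0 col=0 char='f'
After 3 (^): row=0 col=0 char='f'
After 4 (l): row=0 col=1 char='i'
After 5 (0): row=0 col=0 char='f'
After 6 (G): row=4 col=0 char='r'
After 7 (w): row=4 col=5 char='s'
After 8 (j): row=4 col=5 char='s'
After 9 (j): row=4 col=5 char='s'
After 10 (b): row=4 col=0 char='r'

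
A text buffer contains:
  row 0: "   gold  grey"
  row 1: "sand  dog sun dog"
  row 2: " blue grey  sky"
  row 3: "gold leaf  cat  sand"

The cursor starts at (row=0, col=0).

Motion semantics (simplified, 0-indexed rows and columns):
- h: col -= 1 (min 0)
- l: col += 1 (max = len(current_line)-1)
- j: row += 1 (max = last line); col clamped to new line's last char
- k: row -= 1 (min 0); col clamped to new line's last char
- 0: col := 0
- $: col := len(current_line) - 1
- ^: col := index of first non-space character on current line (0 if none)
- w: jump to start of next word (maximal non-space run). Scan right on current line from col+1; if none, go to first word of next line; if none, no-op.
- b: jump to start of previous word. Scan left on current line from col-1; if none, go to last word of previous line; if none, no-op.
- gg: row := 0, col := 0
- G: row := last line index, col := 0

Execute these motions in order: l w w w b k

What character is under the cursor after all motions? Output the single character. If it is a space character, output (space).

After 1 (l): row=0 col=1 char='_'
After 2 (w): row=0 col=3 char='g'
After 3 (w): row=0 col=9 char='g'
After 4 (w): row=1 col=0 char='s'
After 5 (b): row=0 col=9 char='g'
After 6 (k): row=0 col=9 char='g'

Answer: g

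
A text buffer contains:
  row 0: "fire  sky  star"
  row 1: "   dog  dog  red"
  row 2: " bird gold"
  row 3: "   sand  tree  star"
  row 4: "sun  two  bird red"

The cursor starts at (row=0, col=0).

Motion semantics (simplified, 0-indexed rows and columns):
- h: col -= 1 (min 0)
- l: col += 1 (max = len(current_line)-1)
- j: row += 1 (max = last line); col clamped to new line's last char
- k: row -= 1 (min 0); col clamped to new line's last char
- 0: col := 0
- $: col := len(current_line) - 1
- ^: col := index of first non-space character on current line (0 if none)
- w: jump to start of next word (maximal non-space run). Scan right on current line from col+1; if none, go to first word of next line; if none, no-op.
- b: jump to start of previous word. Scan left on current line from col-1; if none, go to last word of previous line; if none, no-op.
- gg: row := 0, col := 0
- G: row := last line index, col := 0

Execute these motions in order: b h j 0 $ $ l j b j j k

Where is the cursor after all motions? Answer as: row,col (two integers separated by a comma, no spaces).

Answer: 3,6

Derivation:
After 1 (b): row=0 col=0 char='f'
After 2 (h): row=0 col=0 char='f'
After 3 (j): row=1 col=0 char='_'
After 4 (0): row=1 col=0 char='_'
After 5 ($): row=1 col=15 char='d'
After 6 ($): row=1 col=15 char='d'
After 7 (l): row=1 col=15 char='d'
After 8 (j): row=2 col=9 char='d'
After 9 (b): row=2 col=6 char='g'
After 10 (j): row=3 col=6 char='d'
After 11 (j): row=4 col=6 char='w'
After 12 (k): row=3 col=6 char='d'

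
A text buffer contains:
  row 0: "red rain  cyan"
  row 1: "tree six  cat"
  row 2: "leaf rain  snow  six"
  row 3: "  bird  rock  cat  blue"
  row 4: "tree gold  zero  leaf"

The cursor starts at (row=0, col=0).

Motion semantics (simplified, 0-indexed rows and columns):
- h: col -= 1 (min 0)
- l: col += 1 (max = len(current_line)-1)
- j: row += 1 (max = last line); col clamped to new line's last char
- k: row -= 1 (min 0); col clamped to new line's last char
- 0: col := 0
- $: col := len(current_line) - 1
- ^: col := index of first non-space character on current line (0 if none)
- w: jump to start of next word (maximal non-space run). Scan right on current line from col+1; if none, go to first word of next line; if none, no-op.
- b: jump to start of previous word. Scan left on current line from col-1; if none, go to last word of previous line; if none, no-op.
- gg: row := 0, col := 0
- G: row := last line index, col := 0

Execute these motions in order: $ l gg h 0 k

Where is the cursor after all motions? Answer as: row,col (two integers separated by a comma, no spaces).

Answer: 0,0

Derivation:
After 1 ($): row=0 col=13 char='n'
After 2 (l): row=0 col=13 char='n'
After 3 (gg): row=0 col=0 char='r'
After 4 (h): row=0 col=0 char='r'
After 5 (0): row=0 col=0 char='r'
After 6 (k): row=0 col=0 char='r'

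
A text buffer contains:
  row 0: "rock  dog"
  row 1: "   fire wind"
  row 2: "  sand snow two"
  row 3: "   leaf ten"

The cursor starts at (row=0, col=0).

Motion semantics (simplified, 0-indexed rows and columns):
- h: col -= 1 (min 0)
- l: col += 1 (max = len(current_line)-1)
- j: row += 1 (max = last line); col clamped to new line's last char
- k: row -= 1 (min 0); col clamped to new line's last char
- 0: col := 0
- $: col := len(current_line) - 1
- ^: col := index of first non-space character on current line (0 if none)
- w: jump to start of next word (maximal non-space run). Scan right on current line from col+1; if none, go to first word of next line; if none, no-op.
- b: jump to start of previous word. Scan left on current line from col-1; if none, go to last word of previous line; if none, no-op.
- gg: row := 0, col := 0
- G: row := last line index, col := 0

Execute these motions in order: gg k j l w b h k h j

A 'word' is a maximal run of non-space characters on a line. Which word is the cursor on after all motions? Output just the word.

After 1 (gg): row=0 col=0 char='r'
After 2 (k): row=0 col=0 char='r'
After 3 (j): row=1 col=0 char='_'
After 4 (l): row=1 col=1 char='_'
After 5 (w): row=1 col=3 char='f'
After 6 (b): row=0 col=6 char='d'
After 7 (h): row=0 col=5 char='_'
After 8 (k): row=0 col=5 char='_'
After 9 (h): row=0 col=4 char='_'
After 10 (j): row=1 col=4 char='i'

Answer: fire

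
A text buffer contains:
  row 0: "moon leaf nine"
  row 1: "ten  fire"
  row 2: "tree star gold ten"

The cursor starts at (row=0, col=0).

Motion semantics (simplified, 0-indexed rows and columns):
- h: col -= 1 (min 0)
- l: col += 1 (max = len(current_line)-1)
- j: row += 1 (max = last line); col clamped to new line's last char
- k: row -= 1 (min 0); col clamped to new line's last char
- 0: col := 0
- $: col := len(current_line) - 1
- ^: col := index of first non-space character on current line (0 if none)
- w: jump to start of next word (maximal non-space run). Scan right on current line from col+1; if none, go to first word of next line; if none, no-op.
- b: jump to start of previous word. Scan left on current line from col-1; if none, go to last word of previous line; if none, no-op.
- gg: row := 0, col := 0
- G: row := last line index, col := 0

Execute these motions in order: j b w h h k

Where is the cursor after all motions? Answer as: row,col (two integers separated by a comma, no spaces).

After 1 (j): row=1 col=0 char='t'
After 2 (b): row=0 col=10 char='n'
After 3 (w): row=1 col=0 char='t'
After 4 (h): row=1 col=0 char='t'
After 5 (h): row=1 col=0 char='t'
After 6 (k): row=0 col=0 char='m'

Answer: 0,0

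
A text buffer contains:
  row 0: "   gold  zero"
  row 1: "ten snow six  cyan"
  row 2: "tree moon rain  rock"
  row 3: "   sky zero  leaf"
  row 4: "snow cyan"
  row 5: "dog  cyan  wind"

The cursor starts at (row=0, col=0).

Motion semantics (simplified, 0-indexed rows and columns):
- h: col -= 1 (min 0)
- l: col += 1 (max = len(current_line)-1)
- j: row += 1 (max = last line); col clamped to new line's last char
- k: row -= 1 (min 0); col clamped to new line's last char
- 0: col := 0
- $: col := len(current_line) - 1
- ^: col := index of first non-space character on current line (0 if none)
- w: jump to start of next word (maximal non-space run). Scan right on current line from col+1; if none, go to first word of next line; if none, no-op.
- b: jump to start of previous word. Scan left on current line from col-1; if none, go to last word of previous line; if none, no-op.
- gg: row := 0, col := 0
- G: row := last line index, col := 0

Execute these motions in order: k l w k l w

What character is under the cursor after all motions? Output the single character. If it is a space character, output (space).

Answer: z

Derivation:
After 1 (k): row=0 col=0 char='_'
After 2 (l): row=0 col=1 char='_'
After 3 (w): row=0 col=3 char='g'
After 4 (k): row=0 col=3 char='g'
After 5 (l): row=0 col=4 char='o'
After 6 (w): row=0 col=9 char='z'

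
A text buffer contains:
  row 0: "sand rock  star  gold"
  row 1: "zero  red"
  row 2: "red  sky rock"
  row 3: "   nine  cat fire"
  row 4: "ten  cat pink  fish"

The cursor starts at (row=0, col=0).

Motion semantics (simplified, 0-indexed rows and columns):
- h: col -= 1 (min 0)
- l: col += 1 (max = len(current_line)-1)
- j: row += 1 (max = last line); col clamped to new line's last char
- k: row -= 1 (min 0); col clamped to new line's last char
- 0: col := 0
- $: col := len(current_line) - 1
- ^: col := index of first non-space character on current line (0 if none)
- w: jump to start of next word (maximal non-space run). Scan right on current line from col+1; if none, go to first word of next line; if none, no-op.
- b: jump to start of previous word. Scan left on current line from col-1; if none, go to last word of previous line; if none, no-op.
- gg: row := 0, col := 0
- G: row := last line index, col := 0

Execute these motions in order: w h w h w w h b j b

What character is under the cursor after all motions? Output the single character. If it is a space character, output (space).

Answer: z

Derivation:
After 1 (w): row=0 col=5 char='r'
After 2 (h): row=0 col=4 char='_'
After 3 (w): row=0 col=5 char='r'
After 4 (h): row=0 col=4 char='_'
After 5 (w): row=0 col=5 char='r'
After 6 (w): row=0 col=11 char='s'
After 7 (h): row=0 col=10 char='_'
After 8 (b): row=0 col=5 char='r'
After 9 (j): row=1 col=5 char='_'
After 10 (b): row=1 col=0 char='z'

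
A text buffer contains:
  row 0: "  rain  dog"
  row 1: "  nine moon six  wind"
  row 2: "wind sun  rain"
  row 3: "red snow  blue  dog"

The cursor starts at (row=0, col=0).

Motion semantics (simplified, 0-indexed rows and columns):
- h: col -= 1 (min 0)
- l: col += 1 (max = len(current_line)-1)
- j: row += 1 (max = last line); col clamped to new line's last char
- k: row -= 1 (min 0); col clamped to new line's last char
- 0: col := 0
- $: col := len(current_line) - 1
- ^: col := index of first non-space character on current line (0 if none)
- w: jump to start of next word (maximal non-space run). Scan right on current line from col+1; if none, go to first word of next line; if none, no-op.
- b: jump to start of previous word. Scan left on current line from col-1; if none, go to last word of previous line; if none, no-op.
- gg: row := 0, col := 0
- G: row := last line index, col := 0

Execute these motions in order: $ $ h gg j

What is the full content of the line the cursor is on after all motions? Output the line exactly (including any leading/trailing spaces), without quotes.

After 1 ($): row=0 col=10 char='g'
After 2 ($): row=0 col=10 char='g'
After 3 (h): row=0 col=9 char='o'
After 4 (gg): row=0 col=0 char='_'
After 5 (j): row=1 col=0 char='_'

Answer:   nine moon six  wind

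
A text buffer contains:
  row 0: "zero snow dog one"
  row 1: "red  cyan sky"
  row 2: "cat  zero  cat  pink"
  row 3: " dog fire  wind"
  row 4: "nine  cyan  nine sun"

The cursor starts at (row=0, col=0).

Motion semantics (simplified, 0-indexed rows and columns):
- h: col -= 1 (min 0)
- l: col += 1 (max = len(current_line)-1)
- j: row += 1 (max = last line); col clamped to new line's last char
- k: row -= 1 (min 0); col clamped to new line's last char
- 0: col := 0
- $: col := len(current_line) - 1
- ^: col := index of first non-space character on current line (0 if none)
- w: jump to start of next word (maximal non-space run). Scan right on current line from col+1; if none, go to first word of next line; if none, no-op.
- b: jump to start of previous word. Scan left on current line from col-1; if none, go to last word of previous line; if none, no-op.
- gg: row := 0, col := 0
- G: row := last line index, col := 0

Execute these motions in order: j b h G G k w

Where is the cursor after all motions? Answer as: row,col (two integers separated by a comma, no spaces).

Answer: 3,1

Derivation:
After 1 (j): row=1 col=0 char='r'
After 2 (b): row=0 col=14 char='o'
After 3 (h): row=0 col=13 char='_'
After 4 (G): row=4 col=0 char='n'
After 5 (G): row=4 col=0 char='n'
After 6 (k): row=3 col=0 char='_'
After 7 (w): row=3 col=1 char='d'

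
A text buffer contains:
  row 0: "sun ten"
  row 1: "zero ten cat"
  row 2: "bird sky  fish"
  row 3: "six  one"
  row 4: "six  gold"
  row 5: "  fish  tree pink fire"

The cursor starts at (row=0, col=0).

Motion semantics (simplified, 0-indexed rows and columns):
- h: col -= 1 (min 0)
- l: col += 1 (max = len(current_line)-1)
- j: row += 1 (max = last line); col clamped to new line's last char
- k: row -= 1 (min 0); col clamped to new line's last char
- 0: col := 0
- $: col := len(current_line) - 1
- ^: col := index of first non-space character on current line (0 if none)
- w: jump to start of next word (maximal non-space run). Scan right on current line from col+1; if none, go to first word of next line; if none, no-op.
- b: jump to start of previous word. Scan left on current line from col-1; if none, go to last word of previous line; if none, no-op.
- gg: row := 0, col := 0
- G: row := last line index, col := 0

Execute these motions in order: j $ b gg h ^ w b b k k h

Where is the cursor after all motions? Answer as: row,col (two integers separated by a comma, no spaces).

After 1 (j): row=1 col=0 char='z'
After 2 ($): row=1 col=11 char='t'
After 3 (b): row=1 col=9 char='c'
After 4 (gg): row=0 col=0 char='s'
After 5 (h): row=0 col=0 char='s'
After 6 (^): row=0 col=0 char='s'
After 7 (w): row=0 col=4 char='t'
After 8 (b): row=0 col=0 char='s'
After 9 (b): row=0 col=0 char='s'
After 10 (k): row=0 col=0 char='s'
After 11 (k): row=0 col=0 char='s'
After 12 (h): row=0 col=0 char='s'

Answer: 0,0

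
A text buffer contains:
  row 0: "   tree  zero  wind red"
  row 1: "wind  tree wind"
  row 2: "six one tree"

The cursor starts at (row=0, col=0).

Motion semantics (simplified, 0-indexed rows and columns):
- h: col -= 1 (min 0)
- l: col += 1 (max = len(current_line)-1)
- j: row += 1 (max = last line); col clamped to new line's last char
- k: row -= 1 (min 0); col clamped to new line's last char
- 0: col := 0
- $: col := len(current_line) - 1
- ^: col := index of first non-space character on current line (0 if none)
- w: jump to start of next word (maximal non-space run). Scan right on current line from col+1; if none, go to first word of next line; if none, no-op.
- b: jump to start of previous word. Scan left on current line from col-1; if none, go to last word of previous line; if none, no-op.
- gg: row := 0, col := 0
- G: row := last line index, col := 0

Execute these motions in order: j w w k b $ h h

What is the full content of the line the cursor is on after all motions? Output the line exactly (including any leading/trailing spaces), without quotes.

After 1 (j): row=1 col=0 char='w'
After 2 (w): row=1 col=6 char='t'
After 3 (w): row=1 col=11 char='w'
After 4 (k): row=0 col=11 char='r'
After 5 (b): row=0 col=9 char='z'
After 6 ($): row=0 col=22 char='d'
After 7 (h): row=0 col=21 char='e'
After 8 (h): row=0 col=20 char='r'

Answer:    tree  zero  wind red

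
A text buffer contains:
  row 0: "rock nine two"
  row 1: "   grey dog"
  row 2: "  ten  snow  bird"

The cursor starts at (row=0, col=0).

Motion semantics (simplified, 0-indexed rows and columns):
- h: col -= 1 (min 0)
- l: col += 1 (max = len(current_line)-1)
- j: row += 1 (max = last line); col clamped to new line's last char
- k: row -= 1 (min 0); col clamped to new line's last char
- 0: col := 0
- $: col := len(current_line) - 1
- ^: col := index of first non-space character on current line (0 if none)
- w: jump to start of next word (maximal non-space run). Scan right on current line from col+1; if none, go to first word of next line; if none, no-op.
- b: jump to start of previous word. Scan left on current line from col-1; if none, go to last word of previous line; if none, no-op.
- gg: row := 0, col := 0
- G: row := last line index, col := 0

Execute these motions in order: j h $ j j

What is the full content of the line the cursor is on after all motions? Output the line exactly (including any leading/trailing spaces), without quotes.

After 1 (j): row=1 col=0 char='_'
After 2 (h): row=1 col=0 char='_'
After 3 ($): row=1 col=10 char='g'
After 4 (j): row=2 col=10 char='w'
After 5 (j): row=2 col=10 char='w'

Answer:   ten  snow  bird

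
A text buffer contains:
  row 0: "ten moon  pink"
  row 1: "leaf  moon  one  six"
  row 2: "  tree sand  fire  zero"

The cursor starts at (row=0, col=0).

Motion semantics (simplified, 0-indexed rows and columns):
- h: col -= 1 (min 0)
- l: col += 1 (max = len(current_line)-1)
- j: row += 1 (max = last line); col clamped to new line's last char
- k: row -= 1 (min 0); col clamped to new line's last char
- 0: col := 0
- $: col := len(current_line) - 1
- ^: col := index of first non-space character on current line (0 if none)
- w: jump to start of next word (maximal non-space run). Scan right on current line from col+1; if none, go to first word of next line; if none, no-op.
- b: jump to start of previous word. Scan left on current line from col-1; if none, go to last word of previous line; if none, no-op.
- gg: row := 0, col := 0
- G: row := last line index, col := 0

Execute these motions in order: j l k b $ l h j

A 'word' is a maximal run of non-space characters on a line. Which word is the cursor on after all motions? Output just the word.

Answer: one

Derivation:
After 1 (j): row=1 col=0 char='l'
After 2 (l): row=1 col=1 char='e'
After 3 (k): row=0 col=1 char='e'
After 4 (b): row=0 col=0 char='t'
After 5 ($): row=0 col=13 char='k'
After 6 (l): row=0 col=13 char='k'
After 7 (h): row=0 col=12 char='n'
After 8 (j): row=1 col=12 char='o'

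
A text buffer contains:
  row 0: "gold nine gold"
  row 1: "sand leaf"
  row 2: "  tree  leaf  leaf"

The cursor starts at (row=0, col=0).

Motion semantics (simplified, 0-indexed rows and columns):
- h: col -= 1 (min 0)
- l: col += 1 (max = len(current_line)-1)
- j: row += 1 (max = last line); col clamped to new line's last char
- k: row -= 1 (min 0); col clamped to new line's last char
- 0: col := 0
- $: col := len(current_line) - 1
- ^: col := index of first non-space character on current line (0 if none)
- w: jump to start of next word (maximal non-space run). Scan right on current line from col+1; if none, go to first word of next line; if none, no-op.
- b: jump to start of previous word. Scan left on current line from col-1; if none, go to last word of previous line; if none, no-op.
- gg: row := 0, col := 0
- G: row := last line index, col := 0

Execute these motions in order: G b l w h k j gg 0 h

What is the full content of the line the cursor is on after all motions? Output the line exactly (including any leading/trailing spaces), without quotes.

After 1 (G): row=2 col=0 char='_'
After 2 (b): row=1 col=5 char='l'
After 3 (l): row=1 col=6 char='e'
After 4 (w): row=2 col=2 char='t'
After 5 (h): row=2 col=1 char='_'
After 6 (k): row=1 col=1 char='a'
After 7 (j): row=2 col=1 char='_'
After 8 (gg): row=0 col=0 char='g'
After 9 (0): row=0 col=0 char='g'
After 10 (h): row=0 col=0 char='g'

Answer: gold nine gold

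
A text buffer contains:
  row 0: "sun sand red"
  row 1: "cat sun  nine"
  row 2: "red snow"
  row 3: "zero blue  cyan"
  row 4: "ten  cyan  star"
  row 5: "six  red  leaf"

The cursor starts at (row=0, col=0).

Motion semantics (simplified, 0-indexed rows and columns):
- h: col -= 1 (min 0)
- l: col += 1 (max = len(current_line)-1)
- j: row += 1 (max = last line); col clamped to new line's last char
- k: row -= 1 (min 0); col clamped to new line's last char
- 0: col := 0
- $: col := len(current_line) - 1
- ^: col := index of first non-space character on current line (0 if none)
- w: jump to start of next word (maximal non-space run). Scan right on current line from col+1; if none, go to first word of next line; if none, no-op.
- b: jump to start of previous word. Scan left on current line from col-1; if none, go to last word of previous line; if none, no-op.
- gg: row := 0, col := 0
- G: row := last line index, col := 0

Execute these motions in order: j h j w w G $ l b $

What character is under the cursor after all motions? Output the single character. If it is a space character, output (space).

After 1 (j): row=1 col=0 char='c'
After 2 (h): row=1 col=0 char='c'
After 3 (j): row=2 col=0 char='r'
After 4 (w): row=2 col=4 char='s'
After 5 (w): row=3 col=0 char='z'
After 6 (G): row=5 col=0 char='s'
After 7 ($): row=5 col=13 char='f'
After 8 (l): row=5 col=13 char='f'
After 9 (b): row=5 col=10 char='l'
After 10 ($): row=5 col=13 char='f'

Answer: f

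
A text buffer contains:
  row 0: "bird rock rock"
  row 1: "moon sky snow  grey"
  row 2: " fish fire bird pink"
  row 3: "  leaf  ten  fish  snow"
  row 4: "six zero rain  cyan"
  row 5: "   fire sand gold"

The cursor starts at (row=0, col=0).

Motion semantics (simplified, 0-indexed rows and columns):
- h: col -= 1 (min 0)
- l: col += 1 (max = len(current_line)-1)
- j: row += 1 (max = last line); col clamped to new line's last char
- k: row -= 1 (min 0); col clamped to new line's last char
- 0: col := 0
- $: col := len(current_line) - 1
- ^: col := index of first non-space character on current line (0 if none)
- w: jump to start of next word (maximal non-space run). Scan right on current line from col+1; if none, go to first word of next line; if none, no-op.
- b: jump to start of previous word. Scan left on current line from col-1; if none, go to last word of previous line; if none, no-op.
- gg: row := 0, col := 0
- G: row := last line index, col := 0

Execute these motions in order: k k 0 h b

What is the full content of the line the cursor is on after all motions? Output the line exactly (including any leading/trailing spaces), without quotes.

After 1 (k): row=0 col=0 char='b'
After 2 (k): row=0 col=0 char='b'
After 3 (0): row=0 col=0 char='b'
After 4 (h): row=0 col=0 char='b'
After 5 (b): row=0 col=0 char='b'

Answer: bird rock rock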